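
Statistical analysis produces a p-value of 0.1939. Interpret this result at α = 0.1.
Since p = 0.1939 > α = 0.1, fail to reject H₀.
There is insufficient evidence to reject the null hypothesis; the result is not statistically significant at the 0.1 level.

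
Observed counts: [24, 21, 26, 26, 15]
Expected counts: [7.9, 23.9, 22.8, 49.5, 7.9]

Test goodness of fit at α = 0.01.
Chi-square goodness of fit test:
H₀: observed counts match expected distribution
H₁: observed counts differ from expected distribution
df = k - 1 = 4
χ² = Σ(O - E)²/E
   = (24 - 7.9)²/7.9 + (21 - 23.9)²/23.9 + (26 - 22.8)²/22.8 + (26 - 49.5)²/49.5 + (15 - 7.9)²/7.9
   = 32.811 + 0.352 + 0.449 + 11.157 + 6.381
   = 51.15
p-value < 0.0001

Since p-value < α = 0.01, we reject H₀.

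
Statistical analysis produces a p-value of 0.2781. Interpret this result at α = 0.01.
Since p = 0.2781 > α = 0.01, fail to reject H₀.
There is insufficient evidence to reject the null hypothesis; the result is not statistically significant at the 0.01 level.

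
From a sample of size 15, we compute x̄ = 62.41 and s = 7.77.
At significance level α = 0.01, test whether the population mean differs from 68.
One-sample t-test:
H₀: μ = 68
H₁: μ ≠ 68
df = n - 1 = 14
t = (x̄ - μ₀) / (s/√n) = (62.41 - 68) / (7.77/√15) = -2.786
p-value = 0.0146

Since p-value > α = 0.01, we fail to reject H₀.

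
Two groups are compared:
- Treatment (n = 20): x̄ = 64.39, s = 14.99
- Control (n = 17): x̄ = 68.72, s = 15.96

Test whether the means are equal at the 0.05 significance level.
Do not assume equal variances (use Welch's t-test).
Welch's two-sample t-test:
H₀: μ₁ = μ₂
H₁: μ₁ ≠ μ₂
s₁²/n₁ = 14.99²/20 = 11.2350,  s₂²/n₂ = 15.96²/17 = 14.9836
SE = √(s₁²/n₁ + s₂²/n₂) = √(11.2350 + 14.9836) = 5.1204
df (Welch-Satterthwaite) = (s₁²/n₁ + s₂²/n₂)² / [(s₁²/n₁)²/(n₁-1) + (s₂²/n₂)²/(n₂-1)] ≈ 33.25
t = (x̄₁ - x̄₂) / SE = (64.39 - 68.72) / 5.1204 = -4.33 / 5.1204 = -0.846
p-value = 0.4038

Since p-value > α = 0.05, we fail to reject H₀.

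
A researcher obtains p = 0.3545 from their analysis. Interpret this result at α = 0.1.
Since p = 0.3545 > α = 0.1, fail to reject H₀.
There is insufficient evidence to reject the null hypothesis; the result is not statistically significant at the 0.1 level.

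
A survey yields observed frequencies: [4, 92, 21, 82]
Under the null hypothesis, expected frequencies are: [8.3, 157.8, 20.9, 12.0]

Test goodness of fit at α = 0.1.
Chi-square goodness of fit test:
H₀: observed counts match expected distribution
H₁: observed counts differ from expected distribution
df = k - 1 = 3
χ² = Σ(O - E)²/E
   = (4 - 8.3)²/8.3 + (92 - 157.8)²/157.8 + (21 - 20.9)²/20.9 + (82 - 12.0)²/12.0
   = 2.228 + 27.438 + 0.000 + 408.333
   = 438.00
p-value < 0.0001

Since p-value < α = 0.1, we reject H₀.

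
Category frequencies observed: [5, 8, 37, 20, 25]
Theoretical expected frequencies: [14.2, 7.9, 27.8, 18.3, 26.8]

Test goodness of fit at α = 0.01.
Chi-square goodness of fit test:
H₀: observed counts match expected distribution
H₁: observed counts differ from expected distribution
df = k - 1 = 4
χ² = Σ(O - E)²/E
   = (5 - 14.2)²/14.2 + (8 - 7.9)²/7.9 + (37 - 27.8)²/27.8 + (20 - 18.3)²/18.3 + (25 - 26.8)²/26.8
   = 5.961 + 0.001 + 3.045 + 0.158 + 0.121
   = 9.29
p-value = 0.0544

Since p-value > α = 0.01, we fail to reject H₀.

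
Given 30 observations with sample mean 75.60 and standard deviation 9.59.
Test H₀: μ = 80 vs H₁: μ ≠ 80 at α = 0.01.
One-sample t-test:
H₀: μ = 80
H₁: μ ≠ 80
df = n - 1 = 29
t = (x̄ - μ₀) / (s/√n) = (75.60 - 80) / (9.59/√30) = -2.513
p-value = 0.0178

Since p-value > α = 0.01, we fail to reject H₀.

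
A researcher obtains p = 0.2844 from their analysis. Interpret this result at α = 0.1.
Since p = 0.2844 > α = 0.1, fail to reject H₀.
There is insufficient evidence to reject the null hypothesis; the result is not statistically significant at the 0.1 level.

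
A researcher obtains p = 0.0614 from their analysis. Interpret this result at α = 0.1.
Since p = 0.0614 < α = 0.1, reject H₀.
There is sufficient evidence to reject the null hypothesis; the result is statistically significant at the 0.1 level.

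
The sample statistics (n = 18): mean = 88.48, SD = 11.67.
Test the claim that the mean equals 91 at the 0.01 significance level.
One-sample t-test:
H₀: μ = 91
H₁: μ ≠ 91
df = n - 1 = 17
t = (x̄ - μ₀) / (s/√n) = (88.48 - 91) / (11.67/√18) = -0.916
p-value = 0.3724

Since p-value > α = 0.01, we fail to reject H₀.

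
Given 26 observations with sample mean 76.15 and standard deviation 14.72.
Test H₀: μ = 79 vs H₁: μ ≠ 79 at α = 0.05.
One-sample t-test:
H₀: μ = 79
H₁: μ ≠ 79
df = n - 1 = 25
t = (x̄ - μ₀) / (s/√n) = (76.15 - 79) / (14.72/√26) = -0.987
p-value = 0.3330

Since p-value > α = 0.05, we fail to reject H₀.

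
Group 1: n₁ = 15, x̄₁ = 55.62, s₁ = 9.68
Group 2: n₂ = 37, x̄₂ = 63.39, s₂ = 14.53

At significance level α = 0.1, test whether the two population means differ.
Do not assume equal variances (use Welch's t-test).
Welch's two-sample t-test:
H₀: μ₁ = μ₂
H₁: μ₁ ≠ μ₂
s₁²/n₁ = 9.68²/15 = 6.2468,  s₂²/n₂ = 14.53²/37 = 5.7060
SE = √(s₁²/n₁ + s₂²/n₂) = √(6.2468 + 5.7060) = 3.4573
df (Welch-Satterthwaite) = (s₁²/n₁ + s₂²/n₂)² / [(s₁²/n₁)²/(n₁-1) + (s₂²/n₂)²/(n₂-1)] ≈ 38.70
t = (x̄₁ - x̄₂) / SE = (55.62 - 63.39) / 3.4573 = -7.77 / 3.4573 = -2.247
p-value = 0.0304

Since p-value < α = 0.1, we reject H₀.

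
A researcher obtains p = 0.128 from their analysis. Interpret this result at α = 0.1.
Since p = 0.128 > α = 0.1, fail to reject H₀.
There is insufficient evidence to reject the null hypothesis; the result is not statistically significant at the 0.1 level.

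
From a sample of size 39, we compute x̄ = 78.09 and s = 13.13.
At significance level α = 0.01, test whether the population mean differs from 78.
One-sample t-test:
H₀: μ = 78
H₁: μ ≠ 78
df = n - 1 = 38
t = (x̄ - μ₀) / (s/√n) = (78.09 - 78) / (13.13/√39) = 0.043
p-value = 0.9661

Since p-value > α = 0.01, we fail to reject H₀.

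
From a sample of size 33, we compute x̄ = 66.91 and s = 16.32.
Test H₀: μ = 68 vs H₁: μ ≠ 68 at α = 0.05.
One-sample t-test:
H₀: μ = 68
H₁: μ ≠ 68
df = n - 1 = 32
t = (x̄ - μ₀) / (s/√n) = (66.91 - 68) / (16.32/√33) = -0.384
p-value = 0.7038

Since p-value > α = 0.05, we fail to reject H₀.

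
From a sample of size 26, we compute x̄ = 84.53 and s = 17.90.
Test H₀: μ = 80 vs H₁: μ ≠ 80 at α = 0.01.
One-sample t-test:
H₀: μ = 80
H₁: μ ≠ 80
df = n - 1 = 25
t = (x̄ - μ₀) / (s/√n) = (84.53 - 80) / (17.90/√26) = 1.290
p-value = 0.2087

Since p-value > α = 0.01, we fail to reject H₀.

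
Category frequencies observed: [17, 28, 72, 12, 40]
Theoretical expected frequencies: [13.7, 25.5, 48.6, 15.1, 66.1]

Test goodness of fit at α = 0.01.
Chi-square goodness of fit test:
H₀: observed counts match expected distribution
H₁: observed counts differ from expected distribution
df = k - 1 = 4
χ² = Σ(O - E)²/E
   = (17 - 13.7)²/13.7 + (28 - 25.5)²/25.5 + (72 - 48.6)²/48.6 + (12 - 15.1)²/15.1 + (40 - 66.1)²/66.1
   = 0.795 + 0.245 + 11.267 + 0.636 + 10.306
   = 23.25
p-value = 0.0001

Since p-value < α = 0.01, we reject H₀.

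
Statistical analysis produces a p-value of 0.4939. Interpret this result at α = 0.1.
Since p = 0.4939 > α = 0.1, fail to reject H₀.
There is insufficient evidence to reject the null hypothesis; the result is not statistically significant at the 0.1 level.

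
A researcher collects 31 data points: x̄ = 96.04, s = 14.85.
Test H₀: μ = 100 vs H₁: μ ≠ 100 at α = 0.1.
One-sample t-test:
H₀: μ = 100
H₁: μ ≠ 100
df = n - 1 = 30
t = (x̄ - μ₀) / (s/√n) = (96.04 - 100) / (14.85/√31) = -1.485
p-value = 0.1480

Since p-value > α = 0.1, we fail to reject H₀.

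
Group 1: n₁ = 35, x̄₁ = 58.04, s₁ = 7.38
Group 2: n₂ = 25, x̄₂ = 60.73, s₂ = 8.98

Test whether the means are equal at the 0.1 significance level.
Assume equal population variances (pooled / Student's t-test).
Student's two-sample t-test (equal variances):
H₀: μ₁ = μ₂
H₁: μ₁ ≠ μ₂
df = n₁ + n₂ - 2 = 58
Pooled variance s_p² = [(n₁-1)s₁² + (n₂-1)s₂²] / (n₁ + n₂ - 2) = [(34)(7.38²) + (24)(8.98²)] / 58 = 65.2958
SE = √(s_p²(1/n₁ + 1/n₂)) = √(65.2958 × (1/35 + 1/25)) = 2.1160
t = (x̄₁ - x̄₂) / SE = (58.04 - 60.73) / 2.1160 = -2.69 / 2.1160 = -1.271
p-value = 0.2087

Since p-value > α = 0.1, we fail to reject H₀.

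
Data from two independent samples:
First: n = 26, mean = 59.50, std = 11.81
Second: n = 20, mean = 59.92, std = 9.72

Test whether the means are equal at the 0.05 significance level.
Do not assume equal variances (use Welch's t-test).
Welch's two-sample t-test:
H₀: μ₁ = μ₂
H₁: μ₁ ≠ μ₂
s₁²/n₁ = 11.81²/26 = 5.3645,  s₂²/n₂ = 9.72²/20 = 4.7239
SE = √(s₁²/n₁ + s₂²/n₂) = √(5.3645 + 4.7239) = 3.1762
df (Welch-Satterthwaite) = (s₁²/n₁ + s₂²/n₂)² / [(s₁²/n₁)²/(n₁-1) + (s₂²/n₂)²/(n₂-1)] ≈ 43.76
t = (x̄₁ - x̄₂) / SE = (59.50 - 59.92) / 3.1762 = -0.42 / 3.1762 = -0.132
p-value = 0.8954

Since p-value > α = 0.05, we fail to reject H₀.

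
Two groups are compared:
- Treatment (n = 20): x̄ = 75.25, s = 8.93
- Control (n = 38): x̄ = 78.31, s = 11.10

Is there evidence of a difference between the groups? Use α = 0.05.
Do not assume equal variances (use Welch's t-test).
Welch's two-sample t-test:
H₀: μ₁ = μ₂
H₁: μ₁ ≠ μ₂
s₁²/n₁ = 8.93²/20 = 3.9872,  s₂²/n₂ = 11.10²/38 = 3.2424
SE = √(s₁²/n₁ + s₂²/n₂) = √(3.9872 + 3.2424) = 2.6888
df (Welch-Satterthwaite) = (s₁²/n₁ + s₂²/n₂)² / [(s₁²/n₁)²/(n₁-1) + (s₂²/n₂)²/(n₂-1)] ≈ 46.63
t = (x̄₁ - x̄₂) / SE = (75.25 - 78.31) / 2.6888 = -3.06 / 2.6888 = -1.138
p-value = 0.2609

Since p-value > α = 0.05, we fail to reject H₀.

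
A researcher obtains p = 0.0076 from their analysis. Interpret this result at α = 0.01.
Since p = 0.0076 < α = 0.01, reject H₀.
There is sufficient evidence to reject the null hypothesis; the result is statistically significant at the 0.01 level.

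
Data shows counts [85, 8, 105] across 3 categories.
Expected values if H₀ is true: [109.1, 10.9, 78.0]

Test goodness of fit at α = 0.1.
Chi-square goodness of fit test:
H₀: observed counts match expected distribution
H₁: observed counts differ from expected distribution
df = k - 1 = 2
χ² = Σ(O - E)²/E
   = (85 - 109.1)²/109.1 + (8 - 10.9)²/10.9 + (105 - 78.0)²/78.0
   = 5.324 + 0.772 + 9.346
   = 15.44
p-value = 0.0004

Since p-value < α = 0.1, we reject H₀.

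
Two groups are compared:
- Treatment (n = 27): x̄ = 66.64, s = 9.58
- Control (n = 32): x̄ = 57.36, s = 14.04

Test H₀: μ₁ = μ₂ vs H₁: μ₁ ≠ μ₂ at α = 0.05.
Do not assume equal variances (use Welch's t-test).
Welch's two-sample t-test:
H₀: μ₁ = μ₂
H₁: μ₁ ≠ μ₂
s₁²/n₁ = 9.58²/27 = 3.3991,  s₂²/n₂ = 14.04²/32 = 6.1600
SE = √(s₁²/n₁ + s₂²/n₂) = √(3.3991 + 6.1600) = 3.0918
df (Welch-Satterthwaite) = (s₁²/n₁ + s₂²/n₂)² / [(s₁²/n₁)²/(n₁-1) + (s₂²/n₂)²/(n₂-1)] ≈ 54.77
t = (x̄₁ - x̄₂) / SE = (66.64 - 57.36) / 3.0918 = 9.28 / 3.0918 = 3.001
p-value = 0.0040

Since p-value < α = 0.05, we reject H₀.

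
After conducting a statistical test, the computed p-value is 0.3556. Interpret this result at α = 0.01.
Since p = 0.3556 > α = 0.01, fail to reject H₀.
There is insufficient evidence to reject the null hypothesis; the result is not statistically significant at the 0.01 level.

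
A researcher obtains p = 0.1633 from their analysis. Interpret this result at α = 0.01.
Since p = 0.1633 > α = 0.01, fail to reject H₀.
There is insufficient evidence to reject the null hypothesis; the result is not statistically significant at the 0.01 level.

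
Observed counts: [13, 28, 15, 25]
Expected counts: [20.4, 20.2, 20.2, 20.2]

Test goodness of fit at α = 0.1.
Chi-square goodness of fit test:
H₀: observed counts match expected distribution
H₁: observed counts differ from expected distribution
df = k - 1 = 3
χ² = Σ(O - E)²/E
   = (13 - 20.4)²/20.4 + (28 - 20.2)²/20.2 + (15 - 20.2)²/20.2 + (25 - 20.2)²/20.2
   = 2.684 + 3.012 + 1.339 + 1.141
   = 8.18
p-value = 0.0425

Since p-value < α = 0.1, we reject H₀.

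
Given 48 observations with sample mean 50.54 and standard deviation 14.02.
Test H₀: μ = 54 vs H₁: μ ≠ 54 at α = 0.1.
One-sample t-test:
H₀: μ = 54
H₁: μ ≠ 54
df = n - 1 = 47
t = (x̄ - μ₀) / (s/√n) = (50.54 - 54) / (14.02/√48) = -1.710
p-value = 0.0939

Since p-value < α = 0.1, we reject H₀.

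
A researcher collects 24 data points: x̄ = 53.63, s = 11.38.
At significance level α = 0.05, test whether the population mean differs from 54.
One-sample t-test:
H₀: μ = 54
H₁: μ ≠ 54
df = n - 1 = 23
t = (x̄ - μ₀) / (s/√n) = (53.63 - 54) / (11.38/√24) = -0.159
p-value = 0.8748

Since p-value > α = 0.05, we fail to reject H₀.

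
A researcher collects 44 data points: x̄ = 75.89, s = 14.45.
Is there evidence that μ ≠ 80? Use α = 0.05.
One-sample t-test:
H₀: μ = 80
H₁: μ ≠ 80
df = n - 1 = 43
t = (x̄ - μ₀) / (s/√n) = (75.89 - 80) / (14.45/√44) = -1.887
p-value = 0.0660

Since p-value > α = 0.05, we fail to reject H₀.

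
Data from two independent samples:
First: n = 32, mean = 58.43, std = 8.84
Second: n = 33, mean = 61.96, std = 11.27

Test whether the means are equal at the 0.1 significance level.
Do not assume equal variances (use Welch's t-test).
Welch's two-sample t-test:
H₀: μ₁ = μ₂
H₁: μ₁ ≠ μ₂
s₁²/n₁ = 8.84²/32 = 2.4421,  s₂²/n₂ = 11.27²/33 = 3.8489
SE = √(s₁²/n₁ + s₂²/n₂) = √(2.4421 + 3.8489) = 2.5082
df (Welch-Satterthwaite) = (s₁²/n₁ + s₂²/n₂)² / [(s₁²/n₁)²/(n₁-1) + (s₂²/n₂)²/(n₂-1)] ≈ 60.39
t = (x̄₁ - x̄₂) / SE = (58.43 - 61.96) / 2.5082 = -3.53 / 2.5082 = -1.407
p-value = 0.1644

Since p-value > α = 0.1, we fail to reject H₀.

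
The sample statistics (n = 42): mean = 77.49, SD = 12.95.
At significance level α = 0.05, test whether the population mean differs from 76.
One-sample t-test:
H₀: μ = 76
H₁: μ ≠ 76
df = n - 1 = 41
t = (x̄ - μ₀) / (s/√n) = (77.49 - 76) / (12.95/√42) = 0.746
p-value = 0.4601

Since p-value > α = 0.05, we fail to reject H₀.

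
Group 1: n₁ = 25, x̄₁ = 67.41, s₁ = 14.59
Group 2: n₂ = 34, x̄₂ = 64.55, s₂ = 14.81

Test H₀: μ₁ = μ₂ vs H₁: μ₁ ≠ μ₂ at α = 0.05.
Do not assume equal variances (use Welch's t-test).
Welch's two-sample t-test:
H₀: μ₁ = μ₂
H₁: μ₁ ≠ μ₂
s₁²/n₁ = 14.59²/25 = 8.5147,  s₂²/n₂ = 14.81²/34 = 6.4511
SE = √(s₁²/n₁ + s₂²/n₂) = √(8.5147 + 6.4511) = 3.8686
df (Welch-Satterthwaite) = (s₁²/n₁ + s₂²/n₂)² / [(s₁²/n₁)²/(n₁-1) + (s₂²/n₂)²/(n₂-1)] ≈ 52.31
t = (x̄₁ - x̄₂) / SE = (67.41 - 64.55) / 3.8686 = 2.86 / 3.8686 = 0.739
p-value = 0.4630

Since p-value > α = 0.05, we fail to reject H₀.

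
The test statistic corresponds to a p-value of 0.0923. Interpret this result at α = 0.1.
Since p = 0.0923 < α = 0.1, reject H₀.
There is sufficient evidence to reject the null hypothesis; the result is statistically significant at the 0.1 level.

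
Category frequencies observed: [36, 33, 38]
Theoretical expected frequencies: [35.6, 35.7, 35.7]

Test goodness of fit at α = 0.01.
Chi-square goodness of fit test:
H₀: observed counts match expected distribution
H₁: observed counts differ from expected distribution
df = k - 1 = 2
χ² = Σ(O - E)²/E
   = (36 - 35.6)²/35.6 + (33 - 35.7)²/35.7 + (38 - 35.7)²/35.7
   = 0.004 + 0.204 + 0.148
   = 0.36
p-value = 0.8366

Since p-value > α = 0.01, we fail to reject H₀.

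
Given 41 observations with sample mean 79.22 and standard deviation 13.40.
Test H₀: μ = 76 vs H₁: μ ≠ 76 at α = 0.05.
One-sample t-test:
H₀: μ = 76
H₁: μ ≠ 76
df = n - 1 = 40
t = (x̄ - μ₀) / (s/√n) = (79.22 - 76) / (13.40/√41) = 1.539
p-value = 0.1318

Since p-value > α = 0.05, we fail to reject H₀.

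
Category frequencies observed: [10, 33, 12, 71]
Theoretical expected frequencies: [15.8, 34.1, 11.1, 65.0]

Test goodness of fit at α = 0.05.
Chi-square goodness of fit test:
H₀: observed counts match expected distribution
H₁: observed counts differ from expected distribution
df = k - 1 = 3
χ² = Σ(O - E)²/E
   = (10 - 15.8)²/15.8 + (33 - 34.1)²/34.1 + (12 - 11.1)²/11.1 + (71 - 65.0)²/65.0
   = 2.129 + 0.035 + 0.073 + 0.554
   = 2.79
p-value = 0.4249

Since p-value > α = 0.05, we fail to reject H₀.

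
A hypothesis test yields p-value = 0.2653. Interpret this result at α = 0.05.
Since p = 0.2653 > α = 0.05, fail to reject H₀.
There is insufficient evidence to reject the null hypothesis; the result is not statistically significant at the 0.05 level.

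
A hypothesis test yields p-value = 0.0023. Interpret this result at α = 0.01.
Since p = 0.0023 < α = 0.01, reject H₀.
There is sufficient evidence to reject the null hypothesis; the result is statistically significant at the 0.01 level.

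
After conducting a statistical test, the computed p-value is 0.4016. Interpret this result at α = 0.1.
Since p = 0.4016 > α = 0.1, fail to reject H₀.
There is insufficient evidence to reject the null hypothesis; the result is not statistically significant at the 0.1 level.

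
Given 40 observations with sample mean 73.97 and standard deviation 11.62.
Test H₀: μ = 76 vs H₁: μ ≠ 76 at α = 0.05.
One-sample t-test:
H₀: μ = 76
H₁: μ ≠ 76
df = n - 1 = 39
t = (x̄ - μ₀) / (s/√n) = (73.97 - 76) / (11.62/√40) = -1.105
p-value = 0.2760

Since p-value > α = 0.05, we fail to reject H₀.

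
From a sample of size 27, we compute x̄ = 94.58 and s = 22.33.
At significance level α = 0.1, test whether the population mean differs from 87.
One-sample t-test:
H₀: μ = 87
H₁: μ ≠ 87
df = n - 1 = 26
t = (x̄ - μ₀) / (s/√n) = (94.58 - 87) / (22.33/√27) = 1.764
p-value = 0.0895

Since p-value < α = 0.1, we reject H₀.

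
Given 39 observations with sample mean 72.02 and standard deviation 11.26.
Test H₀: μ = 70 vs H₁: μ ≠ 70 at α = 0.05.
One-sample t-test:
H₀: μ = 70
H₁: μ ≠ 70
df = n - 1 = 38
t = (x̄ - μ₀) / (s/√n) = (72.02 - 70) / (11.26/√39) = 1.120
p-value = 0.2696

Since p-value > α = 0.05, we fail to reject H₀.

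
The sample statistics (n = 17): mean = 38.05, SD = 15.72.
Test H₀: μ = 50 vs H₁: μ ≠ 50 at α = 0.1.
One-sample t-test:
H₀: μ = 50
H₁: μ ≠ 50
df = n - 1 = 16
t = (x̄ - μ₀) / (s/√n) = (38.05 - 50) / (15.72/√17) = -3.134
p-value = 0.0064

Since p-value < α = 0.1, we reject H₀.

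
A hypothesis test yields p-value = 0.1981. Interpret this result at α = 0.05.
Since p = 0.1981 > α = 0.05, fail to reject H₀.
There is insufficient evidence to reject the null hypothesis; the result is not statistically significant at the 0.05 level.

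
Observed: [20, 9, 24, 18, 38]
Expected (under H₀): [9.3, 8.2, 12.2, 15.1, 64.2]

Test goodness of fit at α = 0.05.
Chi-square goodness of fit test:
H₀: observed counts match expected distribution
H₁: observed counts differ from expected distribution
df = k - 1 = 4
χ² = Σ(O - E)²/E
   = (20 - 9.3)²/9.3 + (9 - 8.2)²/8.2 + (24 - 12.2)²/12.2 + (18 - 15.1)²/15.1 + (38 - 64.2)²/64.2
   = 12.311 + 0.078 + 11.413 + 0.557 + 10.692
   = 35.05
p-value < 0.0001

Since p-value < α = 0.05, we reject H₀.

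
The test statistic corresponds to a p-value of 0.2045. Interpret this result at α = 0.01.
Since p = 0.2045 > α = 0.01, fail to reject H₀.
There is insufficient evidence to reject the null hypothesis; the result is not statistically significant at the 0.01 level.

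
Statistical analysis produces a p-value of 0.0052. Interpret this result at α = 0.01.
Since p = 0.0052 < α = 0.01, reject H₀.
There is sufficient evidence to reject the null hypothesis; the result is statistically significant at the 0.01 level.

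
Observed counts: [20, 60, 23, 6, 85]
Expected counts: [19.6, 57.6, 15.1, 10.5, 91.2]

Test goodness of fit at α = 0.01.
Chi-square goodness of fit test:
H₀: observed counts match expected distribution
H₁: observed counts differ from expected distribution
df = k - 1 = 4
χ² = Σ(O - E)²/E
   = (20 - 19.6)²/19.6 + (60 - 57.6)²/57.6 + (23 - 15.1)²/15.1 + (6 - 10.5)²/10.5 + (85 - 91.2)²/91.2
   = 0.008 + 0.100 + 4.133 + 1.929 + 0.421
   = 6.59
p-value = 0.1591

Since p-value > α = 0.01, we fail to reject H₀.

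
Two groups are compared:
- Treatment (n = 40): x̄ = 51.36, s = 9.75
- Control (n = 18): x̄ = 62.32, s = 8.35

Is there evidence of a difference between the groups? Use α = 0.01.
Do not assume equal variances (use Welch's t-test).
Welch's two-sample t-test:
H₀: μ₁ = μ₂
H₁: μ₁ ≠ μ₂
s₁²/n₁ = 9.75²/40 = 2.3766,  s₂²/n₂ = 8.35²/18 = 3.8735
SE = √(s₁²/n₁ + s₂²/n₂) = √(2.3766 + 3.8735) = 2.5000
df (Welch-Satterthwaite) = (s₁²/n₁ + s₂²/n₂)² / [(s₁²/n₁)²/(n₁-1) + (s₂²/n₂)²/(n₂-1)] ≈ 38.02
t = (x̄₁ - x̄₂) / SE = (51.36 - 62.32) / 2.5000 = -10.96 / 2.5000 = -4.384
p-value = 0.0001

Since p-value < α = 0.01, we reject H₀.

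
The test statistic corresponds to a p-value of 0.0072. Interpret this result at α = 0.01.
Since p = 0.0072 < α = 0.01, reject H₀.
There is sufficient evidence to reject the null hypothesis; the result is statistically significant at the 0.01 level.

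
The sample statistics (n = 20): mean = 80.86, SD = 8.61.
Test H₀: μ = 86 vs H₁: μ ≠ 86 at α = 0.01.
One-sample t-test:
H₀: μ = 86
H₁: μ ≠ 86
df = n - 1 = 19
t = (x̄ - μ₀) / (s/√n) = (80.86 - 86) / (8.61/√20) = -2.670
p-value = 0.0151

Since p-value > α = 0.01, we fail to reject H₀.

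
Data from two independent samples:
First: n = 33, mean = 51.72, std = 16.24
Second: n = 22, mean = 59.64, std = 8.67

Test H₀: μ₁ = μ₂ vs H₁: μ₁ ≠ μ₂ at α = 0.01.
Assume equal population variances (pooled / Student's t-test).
Student's two-sample t-test (equal variances):
H₀: μ₁ = μ₂
H₁: μ₁ ≠ μ₂
df = n₁ + n₂ - 2 = 53
Pooled variance s_p² = [(n₁-1)s₁² + (n₂-1)s₂²] / (n₁ + n₂ - 2) = [(32)(16.24²) + (21)(8.67²)] / 53 = 189.0217
SE = √(s_p²(1/n₁ + 1/n₂)) = √(189.0217 × (1/33 + 1/22)) = 3.7842
t = (x̄₁ - x̄₂) / SE = (51.72 - 59.64) / 3.7842 = -7.92 / 3.7842 = -2.093
p-value = 0.0412

Since p-value > α = 0.01, we fail to reject H₀.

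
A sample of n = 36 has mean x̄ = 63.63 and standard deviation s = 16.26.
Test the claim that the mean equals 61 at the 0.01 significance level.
One-sample t-test:
H₀: μ = 61
H₁: μ ≠ 61
df = n - 1 = 35
t = (x̄ - μ₀) / (s/√n) = (63.63 - 61) / (16.26/√36) = 0.970
p-value = 0.3385

Since p-value > α = 0.01, we fail to reject H₀.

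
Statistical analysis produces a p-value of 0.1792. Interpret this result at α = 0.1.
Since p = 0.1792 > α = 0.1, fail to reject H₀.
There is insufficient evidence to reject the null hypothesis; the result is not statistically significant at the 0.1 level.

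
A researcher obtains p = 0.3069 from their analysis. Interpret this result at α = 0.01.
Since p = 0.3069 > α = 0.01, fail to reject H₀.
There is insufficient evidence to reject the null hypothesis; the result is not statistically significant at the 0.01 level.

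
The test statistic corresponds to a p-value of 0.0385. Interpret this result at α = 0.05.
Since p = 0.0385 < α = 0.05, reject H₀.
There is sufficient evidence to reject the null hypothesis; the result is statistically significant at the 0.05 level.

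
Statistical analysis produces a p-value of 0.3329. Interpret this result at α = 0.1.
Since p = 0.3329 > α = 0.1, fail to reject H₀.
There is insufficient evidence to reject the null hypothesis; the result is not statistically significant at the 0.1 level.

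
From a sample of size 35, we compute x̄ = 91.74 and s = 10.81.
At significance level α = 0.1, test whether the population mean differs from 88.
One-sample t-test:
H₀: μ = 88
H₁: μ ≠ 88
df = n - 1 = 34
t = (x̄ - μ₀) / (s/√n) = (91.74 - 88) / (10.81/√35) = 2.047
p-value = 0.0485

Since p-value < α = 0.1, we reject H₀.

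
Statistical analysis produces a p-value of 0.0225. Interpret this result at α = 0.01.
Since p = 0.0225 > α = 0.01, fail to reject H₀.
There is insufficient evidence to reject the null hypothesis; the result is not statistically significant at the 0.01 level.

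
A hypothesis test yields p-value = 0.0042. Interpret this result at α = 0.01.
Since p = 0.0042 < α = 0.01, reject H₀.
There is sufficient evidence to reject the null hypothesis; the result is statistically significant at the 0.01 level.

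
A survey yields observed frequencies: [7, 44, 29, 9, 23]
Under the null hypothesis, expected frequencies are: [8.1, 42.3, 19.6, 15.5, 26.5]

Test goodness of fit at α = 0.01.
Chi-square goodness of fit test:
H₀: observed counts match expected distribution
H₁: observed counts differ from expected distribution
df = k - 1 = 4
χ² = Σ(O - E)²/E
   = (7 - 8.1)²/8.1 + (44 - 42.3)²/42.3 + (29 - 19.6)²/19.6 + (9 - 15.5)²/15.5 + (23 - 26.5)²/26.5
   = 0.149 + 0.068 + 4.508 + 2.726 + 0.462
   = 7.91
p-value = 0.0948

Since p-value > α = 0.01, we fail to reject H₀.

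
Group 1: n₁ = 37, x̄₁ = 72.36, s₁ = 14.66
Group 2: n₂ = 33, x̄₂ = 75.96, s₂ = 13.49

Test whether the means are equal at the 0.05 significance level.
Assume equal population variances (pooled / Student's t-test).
Student's two-sample t-test (equal variances):
H₀: μ₁ = μ₂
H₁: μ₁ ≠ μ₂
df = n₁ + n₂ - 2 = 68
Pooled variance s_p² = [(n₁-1)s₁² + (n₂-1)s₂²] / (n₁ + n₂ - 2) = [(36)(14.66²) + (32)(13.49²)] / 68 = 199.4165
SE = √(s_p²(1/n₁ + 1/n₂)) = √(199.4165 × (1/37 + 1/33)) = 3.3812
t = (x̄₁ - x̄₂) / SE = (72.36 - 75.96) / 3.3812 = -3.60 / 3.3812 = -1.065
p-value = 0.2908

Since p-value > α = 0.05, we fail to reject H₀.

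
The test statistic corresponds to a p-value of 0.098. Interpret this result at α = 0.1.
Since p = 0.098 < α = 0.1, reject H₀.
There is sufficient evidence to reject the null hypothesis; the result is statistically significant at the 0.1 level.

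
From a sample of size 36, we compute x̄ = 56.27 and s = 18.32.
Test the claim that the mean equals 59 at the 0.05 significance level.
One-sample t-test:
H₀: μ = 59
H₁: μ ≠ 59
df = n - 1 = 35
t = (x̄ - μ₀) / (s/√n) = (56.27 - 59) / (18.32/√36) = -0.894
p-value = 0.3774

Since p-value > α = 0.05, we fail to reject H₀.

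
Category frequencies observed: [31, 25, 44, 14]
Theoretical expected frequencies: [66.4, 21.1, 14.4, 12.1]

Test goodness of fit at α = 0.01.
Chi-square goodness of fit test:
H₀: observed counts match expected distribution
H₁: observed counts differ from expected distribution
df = k - 1 = 3
χ² = Σ(O - E)²/E
   = (31 - 66.4)²/66.4 + (25 - 21.1)²/21.1 + (44 - 14.4)²/14.4 + (14 - 12.1)²/12.1
   = 18.873 + 0.721 + 60.844 + 0.298
   = 80.74
p-value < 0.0001

Since p-value < α = 0.01, we reject H₀.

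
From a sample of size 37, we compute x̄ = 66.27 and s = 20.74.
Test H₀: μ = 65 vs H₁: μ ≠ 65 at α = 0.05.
One-sample t-test:
H₀: μ = 65
H₁: μ ≠ 65
df = n - 1 = 36
t = (x̄ - μ₀) / (s/√n) = (66.27 - 65) / (20.74/√37) = 0.372
p-value = 0.7117

Since p-value > α = 0.05, we fail to reject H₀.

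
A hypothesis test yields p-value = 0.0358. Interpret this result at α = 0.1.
Since p = 0.0358 < α = 0.1, reject H₀.
There is sufficient evidence to reject the null hypothesis; the result is statistically significant at the 0.1 level.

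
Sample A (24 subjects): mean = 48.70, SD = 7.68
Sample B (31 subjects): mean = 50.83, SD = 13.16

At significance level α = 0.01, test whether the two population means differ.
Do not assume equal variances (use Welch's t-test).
Welch's two-sample t-test:
H₀: μ₁ = μ₂
H₁: μ₁ ≠ μ₂
s₁²/n₁ = 7.68²/24 = 2.4576,  s₂²/n₂ = 13.16²/31 = 5.5866
SE = √(s₁²/n₁ + s₂²/n₂) = √(2.4576 + 5.5866) = 2.8362
df (Welch-Satterthwaite) = (s₁²/n₁ + s₂²/n₂)² / [(s₁²/n₁)²/(n₁-1) + (s₂²/n₂)²/(n₂-1)] ≈ 49.66
t = (x̄₁ - x̄₂) / SE = (48.70 - 50.83) / 2.8362 = -2.13 / 2.8362 = -0.751
p-value = 0.4562

Since p-value > α = 0.01, we fail to reject H₀.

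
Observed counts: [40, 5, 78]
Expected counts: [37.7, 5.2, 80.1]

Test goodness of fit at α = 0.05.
Chi-square goodness of fit test:
H₀: observed counts match expected distribution
H₁: observed counts differ from expected distribution
df = k - 1 = 2
χ² = Σ(O - E)²/E
   = (40 - 37.7)²/37.7 + (5 - 5.2)²/5.2 + (78 - 80.1)²/80.1
   = 0.140 + 0.008 + 0.055
   = 0.20
p-value = 0.9035

Since p-value > α = 0.05, we fail to reject H₀.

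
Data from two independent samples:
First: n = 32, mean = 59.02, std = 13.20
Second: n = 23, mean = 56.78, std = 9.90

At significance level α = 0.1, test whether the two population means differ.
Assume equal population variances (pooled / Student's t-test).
Student's two-sample t-test (equal variances):
H₀: μ₁ = μ₂
H₁: μ₁ ≠ μ₂
df = n₁ + n₂ - 2 = 53
Pooled variance s_p² = [(n₁-1)s₁² + (n₂-1)s₂²] / (n₁ + n₂ - 2) = [(31)(13.20²) + (22)(9.90²)] / 53 = 142.5974
SE = √(s_p²(1/n₁ + 1/n₂)) = √(142.5974 × (1/32 + 1/23)) = 3.2644
t = (x̄₁ - x̄₂) / SE = (59.02 - 56.78) / 3.2644 = 2.24 / 3.2644 = 0.686
p-value = 0.4956

Since p-value > α = 0.1, we fail to reject H₀.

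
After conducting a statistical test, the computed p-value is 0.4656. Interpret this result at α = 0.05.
Since p = 0.4656 > α = 0.05, fail to reject H₀.
There is insufficient evidence to reject the null hypothesis; the result is not statistically significant at the 0.05 level.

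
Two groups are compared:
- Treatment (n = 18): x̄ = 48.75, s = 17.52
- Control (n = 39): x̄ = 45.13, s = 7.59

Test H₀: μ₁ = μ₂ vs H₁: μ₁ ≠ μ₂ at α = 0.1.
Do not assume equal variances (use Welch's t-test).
Welch's two-sample t-test:
H₀: μ₁ = μ₂
H₁: μ₁ ≠ μ₂
s₁²/n₁ = 17.52²/18 = 17.0528,  s₂²/n₂ = 7.59²/39 = 1.4771
SE = √(s₁²/n₁ + s₂²/n₂) = √(17.0528 + 1.4771) = 4.3046
df (Welch-Satterthwaite) = (s₁²/n₁ + s₂²/n₂)² / [(s₁²/n₁)²/(n₁-1) + (s₂²/n₂)²/(n₂-1)] ≈ 20.01
t = (x̄₁ - x̄₂) / SE = (48.75 - 45.13) / 4.3046 = 3.62 / 4.3046 = 0.841
p-value = 0.4103

Since p-value > α = 0.1, we fail to reject H₀.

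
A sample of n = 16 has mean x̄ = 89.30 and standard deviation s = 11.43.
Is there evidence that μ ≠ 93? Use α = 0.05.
One-sample t-test:
H₀: μ = 93
H₁: μ ≠ 93
df = n - 1 = 15
t = (x̄ - μ₀) / (s/√n) = (89.30 - 93) / (11.43/√16) = -1.295
p-value = 0.2150

Since p-value > α = 0.05, we fail to reject H₀.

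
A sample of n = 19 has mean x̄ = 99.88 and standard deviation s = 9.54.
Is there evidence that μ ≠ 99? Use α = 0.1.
One-sample t-test:
H₀: μ = 99
H₁: μ ≠ 99
df = n - 1 = 18
t = (x̄ - μ₀) / (s/√n) = (99.88 - 99) / (9.54/√19) = 0.402
p-value = 0.6924

Since p-value > α = 0.1, we fail to reject H₀.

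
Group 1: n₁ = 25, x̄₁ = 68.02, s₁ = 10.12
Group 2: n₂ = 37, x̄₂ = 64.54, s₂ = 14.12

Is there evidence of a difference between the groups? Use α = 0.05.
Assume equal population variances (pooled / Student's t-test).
Student's two-sample t-test (equal variances):
H₀: μ₁ = μ₂
H₁: μ₁ ≠ μ₂
df = n₁ + n₂ - 2 = 60
Pooled variance s_p² = [(n₁-1)s₁² + (n₂-1)s₂²] / (n₁ + n₂ - 2) = [(24)(10.12²) + (36)(14.12²)] / 60 = 160.5904
SE = √(s_p²(1/n₁ + 1/n₂)) = √(160.5904 × (1/25 + 1/37)) = 3.2808
t = (x̄₁ - x̄₂) / SE = (68.02 - 64.54) / 3.2808 = 3.48 / 3.2808 = 1.061
p-value = 0.2931

Since p-value > α = 0.05, we fail to reject H₀.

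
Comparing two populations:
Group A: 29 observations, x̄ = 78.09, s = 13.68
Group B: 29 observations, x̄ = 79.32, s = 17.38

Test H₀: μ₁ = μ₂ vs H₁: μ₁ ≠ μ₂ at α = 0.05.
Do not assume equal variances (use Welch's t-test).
Welch's two-sample t-test:
H₀: μ₁ = μ₂
H₁: μ₁ ≠ μ₂
s₁²/n₁ = 13.68²/29 = 6.4532,  s₂²/n₂ = 17.38²/29 = 10.4160
SE = √(s₁²/n₁ + s₂²/n₂) = √(6.4532 + 10.4160) = 4.1072
df (Welch-Satterthwaite) = (s₁²/n₁ + s₂²/n₂)² / [(s₁²/n₁)²/(n₁-1) + (s₂²/n₂)²/(n₂-1)] ≈ 53.07
t = (x̄₁ - x̄₂) / SE = (78.09 - 79.32) / 4.1072 = -1.23 / 4.1072 = -0.299
p-value = 0.7657

Since p-value > α = 0.05, we fail to reject H₀.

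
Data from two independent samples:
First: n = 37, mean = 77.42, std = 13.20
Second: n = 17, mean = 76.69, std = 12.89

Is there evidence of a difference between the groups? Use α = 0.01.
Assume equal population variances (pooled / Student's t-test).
Student's two-sample t-test (equal variances):
H₀: μ₁ = μ₂
H₁: μ₁ ≠ μ₂
df = n₁ + n₂ - 2 = 52
Pooled variance s_p² = [(n₁-1)s₁² + (n₂-1)s₂²] / (n₁ + n₂ - 2) = [(36)(13.20²) + (16)(12.89²)] / 52 = 171.7514
SE = √(s_p²(1/n₁ + 1/n₂)) = √(171.7514 × (1/37 + 1/17)) = 3.8399
t = (x̄₁ - x̄₂) / SE = (77.42 - 76.69) / 3.8399 = 0.73 / 3.8399 = 0.190
p-value = 0.8500

Since p-value > α = 0.01, we fail to reject H₀.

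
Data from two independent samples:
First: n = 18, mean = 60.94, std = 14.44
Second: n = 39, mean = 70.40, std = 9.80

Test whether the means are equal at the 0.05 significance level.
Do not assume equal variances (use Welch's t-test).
Welch's two-sample t-test:
H₀: μ₁ = μ₂
H₁: μ₁ ≠ μ₂
s₁²/n₁ = 14.44²/18 = 11.5841,  s₂²/n₂ = 9.80²/39 = 2.4626
SE = √(s₁²/n₁ + s₂²/n₂) = √(11.5841 + 2.4626) = 3.7479
df (Welch-Satterthwaite) = (s₁²/n₁ + s₂²/n₂)² / [(s₁²/n₁)²/(n₁-1) + (s₂²/n₂)²/(n₂-1)] ≈ 24.50
t = (x̄₁ - x̄₂) / SE = (60.94 - 70.40) / 3.7479 = -9.46 / 3.7479 = -2.524
p-value = 0.0185

Since p-value < α = 0.05, we reject H₀.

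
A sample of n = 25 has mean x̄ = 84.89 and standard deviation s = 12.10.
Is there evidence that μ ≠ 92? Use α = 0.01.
One-sample t-test:
H₀: μ = 92
H₁: μ ≠ 92
df = n - 1 = 24
t = (x̄ - μ₀) / (s/√n) = (84.89 - 92) / (12.10/√25) = -2.938
p-value = 0.0072

Since p-value < α = 0.01, we reject H₀.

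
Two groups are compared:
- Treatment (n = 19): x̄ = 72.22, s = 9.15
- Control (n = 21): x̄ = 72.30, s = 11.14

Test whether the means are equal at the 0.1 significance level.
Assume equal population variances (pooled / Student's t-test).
Student's two-sample t-test (equal variances):
H₀: μ₁ = μ₂
H₁: μ₁ ≠ μ₂
df = n₁ + n₂ - 2 = 38
Pooled variance s_p² = [(n₁-1)s₁² + (n₂-1)s₂²] / (n₁ + n₂ - 2) = [(18)(9.15²) + (20)(11.14²)] / 38 = 104.9736
SE = √(s_p²(1/n₁ + 1/n₂)) = √(104.9736 × (1/19 + 1/21)) = 3.2440
t = (x̄₁ - x̄₂) / SE = (72.22 - 72.30) / 3.2440 = -0.08 / 3.2440 = -0.025
p-value = 0.9805

Since p-value > α = 0.1, we fail to reject H₀.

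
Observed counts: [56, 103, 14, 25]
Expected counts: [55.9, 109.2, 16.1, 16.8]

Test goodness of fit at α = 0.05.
Chi-square goodness of fit test:
H₀: observed counts match expected distribution
H₁: observed counts differ from expected distribution
df = k - 1 = 3
χ² = Σ(O - E)²/E
   = (56 - 55.9)²/55.9 + (103 - 109.2)²/109.2 + (14 - 16.1)²/16.1 + (25 - 16.8)²/16.8
   = 0.000 + 0.352 + 0.274 + 4.002
   = 4.63
p-value = 0.2011

Since p-value > α = 0.05, we fail to reject H₀.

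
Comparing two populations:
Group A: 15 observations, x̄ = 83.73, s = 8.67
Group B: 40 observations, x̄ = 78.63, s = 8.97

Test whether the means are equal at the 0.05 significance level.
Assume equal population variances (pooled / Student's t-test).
Student's two-sample t-test (equal variances):
H₀: μ₁ = μ₂
H₁: μ₁ ≠ μ₂
df = n₁ + n₂ - 2 = 53
Pooled variance s_p² = [(n₁-1)s₁² + (n₂-1)s₂²] / (n₁ + n₂ - 2) = [(14)(8.67²) + (39)(8.97²)] / 53 = 79.0630
SE = √(s_p²(1/n₁ + 1/n₂)) = √(79.0630 × (1/15 + 1/40)) = 2.6921
t = (x̄₁ - x̄₂) / SE = (83.73 - 78.63) / 2.6921 = 5.10 / 2.6921 = 1.894
p-value = 0.0636

Since p-value > α = 0.05, we fail to reject H₀.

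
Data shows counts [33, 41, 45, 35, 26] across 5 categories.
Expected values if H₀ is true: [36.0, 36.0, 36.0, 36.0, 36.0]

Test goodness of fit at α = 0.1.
Chi-square goodness of fit test:
H₀: observed counts match expected distribution
H₁: observed counts differ from expected distribution
df = k - 1 = 4
χ² = Σ(O - E)²/E
   = (33 - 36.0)²/36.0 + (41 - 36.0)²/36.0 + (45 - 36.0)²/36.0 + (35 - 36.0)²/36.0 + (26 - 36.0)²/36.0
   = 0.250 + 0.694 + 2.250 + 0.028 + 2.778
   = 6.00
p-value = 0.1991

Since p-value > α = 0.1, we fail to reject H₀.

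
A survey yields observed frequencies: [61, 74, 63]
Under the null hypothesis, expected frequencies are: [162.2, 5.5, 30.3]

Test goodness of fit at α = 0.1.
Chi-square goodness of fit test:
H₀: observed counts match expected distribution
H₁: observed counts differ from expected distribution
df = k - 1 = 2
χ² = Σ(O - E)²/E
   = (61 - 162.2)²/162.2 + (74 - 5.5)²/5.5 + (63 - 30.3)²/30.3
   = 63.141 + 853.136 + 35.290
   = 951.57
p-value < 0.0001

Since p-value < α = 0.1, we reject H₀.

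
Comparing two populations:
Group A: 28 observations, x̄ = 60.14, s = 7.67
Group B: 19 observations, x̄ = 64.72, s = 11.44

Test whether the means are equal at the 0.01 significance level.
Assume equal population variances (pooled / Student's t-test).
Student's two-sample t-test (equal variances):
H₀: μ₁ = μ₂
H₁: μ₁ ≠ μ₂
df = n₁ + n₂ - 2 = 45
Pooled variance s_p² = [(n₁-1)s₁² + (n₂-1)s₂²] / (n₁ + n₂ - 2) = [(27)(7.67²) + (18)(11.44²)] / 45 = 87.6468
SE = √(s_p²(1/n₁ + 1/n₂)) = √(87.6468 × (1/28 + 1/19)) = 2.7827
t = (x̄₁ - x̄₂) / SE = (60.14 - 64.72) / 2.7827 = -4.58 / 2.7827 = -1.646
p-value = 0.1068

Since p-value > α = 0.01, we fail to reject H₀.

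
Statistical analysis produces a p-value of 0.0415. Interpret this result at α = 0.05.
Since p = 0.0415 < α = 0.05, reject H₀.
There is sufficient evidence to reject the null hypothesis; the result is statistically significant at the 0.05 level.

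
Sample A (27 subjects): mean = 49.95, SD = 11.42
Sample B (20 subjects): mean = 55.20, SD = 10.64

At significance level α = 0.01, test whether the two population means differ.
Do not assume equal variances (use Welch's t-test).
Welch's two-sample t-test:
H₀: μ₁ = μ₂
H₁: μ₁ ≠ μ₂
s₁²/n₁ = 11.42²/27 = 4.8302,  s₂²/n₂ = 10.64²/20 = 5.6605
SE = √(s₁²/n₁ + s₂²/n₂) = √(4.8302 + 5.6605) = 3.2389
df (Welch-Satterthwaite) = (s₁²/n₁ + s₂²/n₂)² / [(s₁²/n₁)²/(n₁-1) + (s₂²/n₂)²/(n₂-1)] ≈ 42.60
t = (x̄₁ - x̄₂) / SE = (49.95 - 55.20) / 3.2389 = -5.25 / 3.2389 = -1.621
p-value = 0.1124

Since p-value > α = 0.01, we fail to reject H₀.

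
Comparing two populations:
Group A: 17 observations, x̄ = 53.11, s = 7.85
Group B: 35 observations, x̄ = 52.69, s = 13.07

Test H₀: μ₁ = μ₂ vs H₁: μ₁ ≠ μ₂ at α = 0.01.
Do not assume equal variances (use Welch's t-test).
Welch's two-sample t-test:
H₀: μ₁ = μ₂
H₁: μ₁ ≠ μ₂
s₁²/n₁ = 7.85²/17 = 3.6249,  s₂²/n₂ = 13.07²/35 = 4.8807
SE = √(s₁²/n₁ + s₂²/n₂) = √(3.6249 + 4.8807) = 2.9164
df (Welch-Satterthwaite) = (s₁²/n₁ + s₂²/n₂)² / [(s₁²/n₁)²/(n₁-1) + (s₂²/n₂)²/(n₂-1)] ≈ 47.54
t = (x̄₁ - x̄₂) / SE = (53.11 - 52.69) / 2.9164 = 0.42 / 2.9164 = 0.144
p-value = 0.8861

Since p-value > α = 0.01, we fail to reject H₀.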